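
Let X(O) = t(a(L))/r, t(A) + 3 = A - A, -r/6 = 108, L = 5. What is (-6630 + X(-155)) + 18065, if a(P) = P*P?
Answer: 2469961/216 ≈ 11435.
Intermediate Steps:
r = -648 (r = -6*108 = -648)
a(P) = P**2
t(A) = -3 (t(A) = -3 + (A - A) = -3 + 0 = -3)
X(O) = 1/216 (X(O) = -3/(-648) = -3*(-1/648) = 1/216)
(-6630 + X(-155)) + 18065 = (-6630 + 1/216) + 18065 = -1432079/216 + 18065 = 2469961/216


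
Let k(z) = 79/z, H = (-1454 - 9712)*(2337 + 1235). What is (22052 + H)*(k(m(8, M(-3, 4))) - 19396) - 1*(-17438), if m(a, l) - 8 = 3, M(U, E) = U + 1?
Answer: 772894537738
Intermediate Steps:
M(U, E) = 1 + U
m(a, l) = 11 (m(a, l) = 8 + 3 = 11)
H = -39884952 (H = -11166*3572 = -39884952)
(22052 + H)*(k(m(8, M(-3, 4))) - 19396) - 1*(-17438) = (22052 - 39884952)*(79/11 - 19396) - 1*(-17438) = -39862900*(79*(1/11) - 19396) + 17438 = -39862900*(79/11 - 19396) + 17438 = -39862900*(-213277/11) + 17438 = 772894520300 + 17438 = 772894537738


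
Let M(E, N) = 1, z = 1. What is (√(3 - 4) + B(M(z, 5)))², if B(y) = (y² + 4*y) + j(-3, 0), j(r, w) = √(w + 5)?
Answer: (5 + I + √5)² ≈ 51.361 + 14.472*I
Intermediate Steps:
j(r, w) = √(5 + w)
B(y) = √5 + y² + 4*y (B(y) = (y² + 4*y) + √(5 + 0) = (y² + 4*y) + √5 = √5 + y² + 4*y)
(√(3 - 4) + B(M(z, 5)))² = (√(3 - 4) + (√5 + 1² + 4*1))² = (√(-1) + (√5 + 1 + 4))² = (I + (5 + √5))² = (5 + I + √5)²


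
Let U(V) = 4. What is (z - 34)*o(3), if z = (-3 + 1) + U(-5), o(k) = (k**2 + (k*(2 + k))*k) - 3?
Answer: -1632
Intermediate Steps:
o(k) = -3 + k**2 + k**2*(2 + k) (o(k) = (k**2 + k**2*(2 + k)) - 3 = -3 + k**2 + k**2*(2 + k))
z = 2 (z = (-3 + 1) + 4 = -2 + 4 = 2)
(z - 34)*o(3) = (2 - 34)*(-3 + 3**3 + 3*3**2) = -32*(-3 + 27 + 3*9) = -32*(-3 + 27 + 27) = -32*51 = -1632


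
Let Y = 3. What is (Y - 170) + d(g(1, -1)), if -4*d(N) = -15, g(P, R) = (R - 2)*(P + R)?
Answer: -653/4 ≈ -163.25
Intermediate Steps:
g(P, R) = (-2 + R)*(P + R)
d(N) = 15/4 (d(N) = -¼*(-15) = 15/4)
(Y - 170) + d(g(1, -1)) = (3 - 170) + 15/4 = -167 + 15/4 = -653/4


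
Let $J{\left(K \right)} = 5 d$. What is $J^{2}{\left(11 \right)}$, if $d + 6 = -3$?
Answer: $2025$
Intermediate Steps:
$d = -9$ ($d = -6 - 3 = -9$)
$J{\left(K \right)} = -45$ ($J{\left(K \right)} = 5 \left(-9\right) = -45$)
$J^{2}{\left(11 \right)} = \left(-45\right)^{2} = 2025$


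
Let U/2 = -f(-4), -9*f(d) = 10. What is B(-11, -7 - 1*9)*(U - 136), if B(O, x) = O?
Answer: 13244/9 ≈ 1471.6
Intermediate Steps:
f(d) = -10/9 (f(d) = -⅑*10 = -10/9)
U = 20/9 (U = 2*(-1*(-10/9)) = 2*(10/9) = 20/9 ≈ 2.2222)
B(-11, -7 - 1*9)*(U - 136) = -11*(20/9 - 136) = -11*(-1204/9) = 13244/9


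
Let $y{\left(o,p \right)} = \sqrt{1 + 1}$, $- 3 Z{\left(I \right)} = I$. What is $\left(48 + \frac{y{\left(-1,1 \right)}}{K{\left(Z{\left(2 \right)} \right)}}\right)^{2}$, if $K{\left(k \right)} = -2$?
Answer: $\frac{\left(96 - \sqrt{2}\right)^{2}}{4} \approx 2236.6$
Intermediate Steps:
$Z{\left(I \right)} = - \frac{I}{3}$
$y{\left(o,p \right)} = \sqrt{2}$
$\left(48 + \frac{y{\left(-1,1 \right)}}{K{\left(Z{\left(2 \right)} \right)}}\right)^{2} = \left(48 + \frac{\sqrt{2}}{-2}\right)^{2} = \left(48 + \sqrt{2} \left(- \frac{1}{2}\right)\right)^{2} = \left(48 - \frac{\sqrt{2}}{2}\right)^{2}$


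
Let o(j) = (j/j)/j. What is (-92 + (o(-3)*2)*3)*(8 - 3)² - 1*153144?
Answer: -155494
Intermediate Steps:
o(j) = 1/j
(-92 + (o(-3)*2)*3)*(8 - 3)² - 1*153144 = (-92 + (2/(-3))*3)*(8 - 3)² - 1*153144 = (-92 - ⅓*2*3)*5² - 153144 = (-92 - ⅔*3)*25 - 153144 = (-92 - 2)*25 - 153144 = -94*25 - 153144 = -2350 - 153144 = -155494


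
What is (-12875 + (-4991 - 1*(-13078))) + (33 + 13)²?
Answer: -2672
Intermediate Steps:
(-12875 + (-4991 - 1*(-13078))) + (33 + 13)² = (-12875 + (-4991 + 13078)) + 46² = (-12875 + 8087) + 2116 = -4788 + 2116 = -2672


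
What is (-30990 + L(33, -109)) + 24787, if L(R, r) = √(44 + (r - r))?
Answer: -6203 + 2*√11 ≈ -6196.4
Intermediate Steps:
L(R, r) = 2*√11 (L(R, r) = √(44 + 0) = √44 = 2*√11)
(-30990 + L(33, -109)) + 24787 = (-30990 + 2*√11) + 24787 = -6203 + 2*√11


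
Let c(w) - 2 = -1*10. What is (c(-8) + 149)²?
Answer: 19881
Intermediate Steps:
c(w) = -8 (c(w) = 2 - 1*10 = 2 - 10 = -8)
(c(-8) + 149)² = (-8 + 149)² = 141² = 19881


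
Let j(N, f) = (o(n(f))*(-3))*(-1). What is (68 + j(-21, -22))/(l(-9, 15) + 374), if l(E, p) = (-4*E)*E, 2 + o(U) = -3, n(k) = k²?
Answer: 53/50 ≈ 1.0600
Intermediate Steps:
o(U) = -5 (o(U) = -2 - 3 = -5)
j(N, f) = -15 (j(N, f) = -5*(-3)*(-1) = 15*(-1) = -15)
l(E, p) = -4*E²
(68 + j(-21, -22))/(l(-9, 15) + 374) = (68 - 15)/(-4*(-9)² + 374) = 53/(-4*81 + 374) = 53/(-324 + 374) = 53/50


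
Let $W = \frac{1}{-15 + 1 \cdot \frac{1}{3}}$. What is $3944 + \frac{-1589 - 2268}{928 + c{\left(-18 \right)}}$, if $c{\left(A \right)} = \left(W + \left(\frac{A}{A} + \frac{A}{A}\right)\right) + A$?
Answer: $\frac{158083292}{40125} \approx 3939.8$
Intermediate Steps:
$W = - \frac{3}{44}$ ($W = \frac{1}{-15 + 1 \cdot \frac{1}{3}} = \frac{1}{-15 + \frac{1}{3}} = \frac{1}{- \frac{44}{3}} = - \frac{3}{44} \approx -0.068182$)
$c{\left(A \right)} = \frac{85}{44} + A$ ($c{\left(A \right)} = \left(- \frac{3}{44} + \left(\frac{A}{A} + \frac{A}{A}\right)\right) + A = \left(- \frac{3}{44} + \left(1 + 1\right)\right) + A = \left(- \frac{3}{44} + 2\right) + A = \frac{85}{44} + A$)
$3944 + \frac{-1589 - 2268}{928 + c{\left(-18 \right)}} = 3944 + \frac{-1589 - 2268}{928 + \left(\frac{85}{44} - 18\right)} = 3944 - \frac{3857}{928 - \frac{707}{44}} = 3944 - \frac{3857}{\frac{40125}{44}} = 3944 - \frac{169708}{40125} = \frac{158083292}{40125}$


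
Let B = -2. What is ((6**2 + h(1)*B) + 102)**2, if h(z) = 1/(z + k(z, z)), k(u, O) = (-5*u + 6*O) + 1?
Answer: 169744/9 ≈ 18860.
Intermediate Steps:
k(u, O) = 1 - 5*u + 6*O
h(z) = 1/(1 + 2*z) (h(z) = 1/(z + (1 - 5*z + 6*z)) = 1/(z + (1 + z)) = 1/(1 + 2*z))
((6**2 + h(1)*B) + 102)**2 = ((6**2 - 2/(1 + 2*1)) + 102)**2 = ((36 - 2/(1 + 2)) + 102)**2 = ((36 - 2/3) + 102)**2 = (106/3 + 102)**2 = (412/3)**2 = 169744/9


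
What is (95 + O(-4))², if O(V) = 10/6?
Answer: 84100/9 ≈ 9344.4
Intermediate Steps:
O(V) = 5/3 (O(V) = 10*(⅙) = 5/3)
(95 + O(-4))² = (95 + 5/3)² = (290/3)² = 84100/9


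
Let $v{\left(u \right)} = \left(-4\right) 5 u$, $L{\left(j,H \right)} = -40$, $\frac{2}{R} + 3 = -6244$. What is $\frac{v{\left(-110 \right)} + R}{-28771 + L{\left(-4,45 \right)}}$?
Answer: $- \frac{13743398}{179982317} \approx -0.07636$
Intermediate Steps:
$R = - \frac{2}{6247}$ ($R = \frac{2}{-3 - 6244} = \frac{2}{-6247} = 2 \left(- \frac{1}{6247}\right) = - \frac{2}{6247} \approx -0.00032015$)
$v{\left(u \right)} = - 20 u$
$\frac{v{\left(-110 \right)} + R}{-28771 + L{\left(-4,45 \right)}} = \frac{\left(-20\right) \left(-110\right) - \frac{2}{6247}}{-28771 - 40} = \frac{2200 - \frac{2}{6247}}{-28811} = \frac{13743398}{6247} \left(- \frac{1}{28811}\right) = - \frac{13743398}{179982317}$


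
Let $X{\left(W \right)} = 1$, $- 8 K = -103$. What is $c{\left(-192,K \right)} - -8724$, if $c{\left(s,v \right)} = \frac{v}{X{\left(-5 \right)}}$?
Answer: $\frac{69895}{8} \approx 8736.9$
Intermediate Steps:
$K = \frac{103}{8}$ ($K = \left(- \frac{1}{8}\right) \left(-103\right) = \frac{103}{8} \approx 12.875$)
$c{\left(s,v \right)} = v$ ($c{\left(s,v \right)} = \frac{v}{1} = v 1 = v$)
$c{\left(-192,K \right)} - -8724 = \frac{103}{8} - -8724 = \frac{103}{8} + 8724 = \frac{69895}{8}$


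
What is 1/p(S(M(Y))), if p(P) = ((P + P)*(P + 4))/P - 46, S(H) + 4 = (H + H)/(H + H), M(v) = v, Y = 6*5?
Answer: -1/44 ≈ -0.022727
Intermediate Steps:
Y = 30
S(H) = -3 (S(H) = -4 + (H + H)/(H + H) = -4 + (2*H)/((2*H)) = -4 + (2*H)*(1/(2*H)) = -4 + 1 = -3)
p(P) = -38 + 2*P (p(P) = ((2*P)*(4 + P))/P - 46 = (2*P*(4 + P))/P - 46 = (8 + 2*P) - 46 = -38 + 2*P)
1/p(S(M(Y))) = 1/(-38 + 2*(-3)) = 1/(-38 - 6) = 1/(-44) = -1/44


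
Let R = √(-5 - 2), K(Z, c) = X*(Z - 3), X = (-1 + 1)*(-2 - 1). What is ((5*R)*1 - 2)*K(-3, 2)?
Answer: 0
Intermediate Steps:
X = 0 (X = 0*(-3) = 0)
K(Z, c) = 0 (K(Z, c) = 0*(Z - 3) = 0*(-3 + Z) = 0)
R = I*√7 (R = √(-7) = I*√7 ≈ 2.6458*I)
((5*R)*1 - 2)*K(-3, 2) = ((5*(I*√7))*1 - 2)*0 = ((5*I*√7)*1 - 2)*0 = (5*I*√7 - 2)*0 = (-2 + 5*I*√7)*0 = 0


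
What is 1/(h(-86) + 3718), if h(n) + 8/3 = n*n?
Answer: 3/33334 ≈ 8.9998e-5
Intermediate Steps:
h(n) = -8/3 + n² (h(n) = -8/3 + n*n = -8/3 + n²)
1/(h(-86) + 3718) = 1/((-8/3 + (-86)²) + 3718) = 1/((-8/3 + 7396) + 3718) = 1/(22180/3 + 3718) = 1/(33334/3) = 3/33334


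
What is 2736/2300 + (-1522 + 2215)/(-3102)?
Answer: 52221/54050 ≈ 0.96616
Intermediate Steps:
2736/2300 + (-1522 + 2215)/(-3102) = 2736*(1/2300) + 693*(-1/3102) = 684/575 - 21/94 = 52221/54050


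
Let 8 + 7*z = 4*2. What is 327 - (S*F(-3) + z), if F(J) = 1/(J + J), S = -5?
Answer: 1957/6 ≈ 326.17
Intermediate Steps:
z = 0 (z = -8/7 + (4*2)/7 = -8/7 + (⅐)*8 = -8/7 + 8/7 = 0)
F(J) = 1/(2*J)
327 - (S*F(-3) + z) = 327 - (-5/(2*(-3)) + 0) = 327 - (-5*(-1)/(2*3) + 0) = 327 - (-5*(-⅙) + 0) = 327 - (⅚ + 0) = 327 - 1*⅚ = 327 - ⅚ = 1957/6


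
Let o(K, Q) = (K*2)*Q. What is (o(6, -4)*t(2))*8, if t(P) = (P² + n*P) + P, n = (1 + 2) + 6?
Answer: -9216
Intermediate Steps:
o(K, Q) = 2*K*Q (o(K, Q) = (2*K)*Q = 2*K*Q)
n = 9 (n = 3 + 6 = 9)
t(P) = P² + 10*P (t(P) = (P² + 9*P) + P = P² + 10*P)
(o(6, -4)*t(2))*8 = ((2*6*(-4))*(2*(10 + 2)))*8 = -96*12*8 = -48*24*8 = -1152*8 = -9216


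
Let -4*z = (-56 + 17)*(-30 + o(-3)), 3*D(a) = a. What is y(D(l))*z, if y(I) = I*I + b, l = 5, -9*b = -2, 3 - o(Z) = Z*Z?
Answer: -1053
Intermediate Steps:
o(Z) = 3 - Z² (o(Z) = 3 - Z*Z = 3 - Z²)
b = 2/9 (b = -⅑*(-2) = 2/9 ≈ 0.22222)
D(a) = a/3
z = -351 (z = -(-56 + 17)*(-30 + (3 - 1*(-3)²))/4 = -(-39)*(-30 + (3 - 1*9))/4 = -(-39)*(-30 + (3 - 9))/4 = -(-39)*(-30 - 6)/4 = -(-39)*(-36)/4 = -¼*1404 = -351)
y(I) = 2/9 + I² (y(I) = I*I + 2/9 = I² + 2/9 = 2/9 + I²)
y(D(l))*z = (2/9 + ((⅓)*5)²)*(-351) = (2/9 + (5/3)²)*(-351) = (2/9 + 25/9)*(-351) = 3*(-351) = -1053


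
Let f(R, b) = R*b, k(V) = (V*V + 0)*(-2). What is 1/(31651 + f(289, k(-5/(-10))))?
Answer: 2/63013 ≈ 3.1739e-5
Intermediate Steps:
k(V) = -2*V² (k(V) = (V² + 0)*(-2) = V²*(-2) = -2*V²)
1/(31651 + f(289, k(-5/(-10)))) = 1/(31651 + 289*(-2*(-5/(-10))²)) = 1/(31651 + 289*(-2*(-5*(-⅒))²)) = 1/(31651 + 289*(-2*(½)²)) = 1/(31651 + 289*(-2*¼)) = 1/(31651 + 289*(-½)) = 1/(31651 - 289/2) = 1/(63013/2) = 2/63013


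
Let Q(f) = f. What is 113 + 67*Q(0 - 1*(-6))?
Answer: 515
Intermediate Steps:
113 + 67*Q(0 - 1*(-6)) = 113 + 67*(0 - 1*(-6)) = 113 + 67*(0 + 6) = 113 + 67*6 = 113 + 402 = 515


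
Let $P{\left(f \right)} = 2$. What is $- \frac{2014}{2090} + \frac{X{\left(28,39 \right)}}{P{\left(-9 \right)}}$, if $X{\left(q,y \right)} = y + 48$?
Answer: $\frac{4679}{110} \approx 42.536$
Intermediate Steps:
$X{\left(q,y \right)} = 48 + y$
$- \frac{2014}{2090} + \frac{X{\left(28,39 \right)}}{P{\left(-9 \right)}} = - \frac{2014}{2090} + \frac{48 + 39}{2} = \left(-2014\right) \frac{1}{2090} + 87 \cdot \frac{1}{2} = - \frac{53}{55} + \frac{87}{2} = \frac{4679}{110}$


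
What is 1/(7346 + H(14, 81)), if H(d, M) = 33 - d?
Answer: 1/7365 ≈ 0.00013578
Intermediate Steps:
1/(7346 + H(14, 81)) = 1/(7346 + (33 - 1*14)) = 1/(7346 + (33 - 14)) = 1/(7346 + 19) = 1/7365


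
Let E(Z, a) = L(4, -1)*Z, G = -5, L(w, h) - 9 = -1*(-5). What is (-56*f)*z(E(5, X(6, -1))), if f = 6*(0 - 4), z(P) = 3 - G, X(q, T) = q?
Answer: 10752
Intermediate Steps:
L(w, h) = 14 (L(w, h) = 9 - 1*(-5) = 9 + 5 = 14)
E(Z, a) = 14*Z
z(P) = 8 (z(P) = 3 - 1*(-5) = 3 + 5 = 8)
f = -24 (f = 6*(-4) = -24)
(-56*f)*z(E(5, X(6, -1))) = -56*(-24)*8 = 1344*8 = 10752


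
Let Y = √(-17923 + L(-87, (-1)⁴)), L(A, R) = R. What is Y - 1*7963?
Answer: -7963 + I*√17922 ≈ -7963.0 + 133.87*I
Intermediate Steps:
Y = I*√17922 (Y = √(-17923 + (-1)⁴) = √(-17923 + 1) = √(-17922) = I*√17922 ≈ 133.87*I)
Y - 1*7963 = I*√17922 - 1*7963 = I*√17922 - 7963 = -7963 + I*√17922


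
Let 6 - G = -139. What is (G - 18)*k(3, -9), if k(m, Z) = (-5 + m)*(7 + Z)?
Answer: 508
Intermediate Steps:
G = 145 (G = 6 - 1*(-139) = 6 + 139 = 145)
(G - 18)*k(3, -9) = (145 - 18)*(-35 - 5*(-9) + 7*3 - 9*3) = 127*(-35 + 45 + 21 - 27) = 127*4 = 508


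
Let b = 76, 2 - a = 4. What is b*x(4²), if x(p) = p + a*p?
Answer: -1216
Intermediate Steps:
a = -2 (a = 2 - 1*4 = 2 - 4 = -2)
x(p) = -p (x(p) = p - 2*p = -p)
b*x(4²) = 76*(-1*4²) = 76*(-1*16) = 76*(-16) = -1216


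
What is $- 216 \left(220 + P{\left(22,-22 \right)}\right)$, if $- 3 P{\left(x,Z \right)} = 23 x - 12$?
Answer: $-11952$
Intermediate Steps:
$P{\left(x,Z \right)} = 4 - \frac{23 x}{3}$ ($P{\left(x,Z \right)} = - \frac{23 x - 12}{3} = - \frac{-12 + 23 x}{3} = 4 - \frac{23 x}{3}$)
$- 216 \left(220 + P{\left(22,-22 \right)}\right) = - 216 \left(220 + \left(4 - \frac{506}{3}\right)\right) = - 216 \left(220 - \frac{494}{3}\right) = \left(-216\right) \frac{166}{3} = -11952$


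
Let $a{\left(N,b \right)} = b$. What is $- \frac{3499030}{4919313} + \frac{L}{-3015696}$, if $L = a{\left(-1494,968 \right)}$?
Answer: $- \frac{146621842637}{206043785234} \approx -0.71161$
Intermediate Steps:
$L = 968$
$- \frac{3499030}{4919313} + \frac{L}{-3015696} = - \frac{3499030}{4919313} + \frac{968}{-3015696} = \left(-3499030\right) \frac{1}{4919313} + 968 \left(- \frac{1}{3015696}\right) = - \frac{3499030}{4919313} - \frac{121}{376962} = - \frac{146621842637}{206043785234}$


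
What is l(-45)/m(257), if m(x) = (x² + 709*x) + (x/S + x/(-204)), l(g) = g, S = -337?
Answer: -3093660/17067376939 ≈ -0.00018126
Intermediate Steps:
m(x) = x² + 48741791*x/68748 (m(x) = (x² + 709*x) + (x/(-337) + x/(-204)) = (x² + 709*x) + (x*(-1/337) + x*(-1/204)) = (x² + 709*x) + (-x/337 - x/204) = (x² + 709*x) - 541*x/68748 = x² + 48741791*x/68748)
l(-45)/m(257) = -45*68748/(257*(48741791 + 68748*257)) = -45*68748/(257*(48741791 + 17668236)) = -45/((1/68748)*257*66410027) = -45/17067376939/68748 = -45*68748/17067376939 = -3093660/17067376939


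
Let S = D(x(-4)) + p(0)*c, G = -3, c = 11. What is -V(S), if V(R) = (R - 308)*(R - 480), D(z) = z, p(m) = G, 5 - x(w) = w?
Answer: -167328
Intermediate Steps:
x(w) = 5 - w
p(m) = -3
S = -24 (S = (5 - 1*(-4)) - 3*11 = (5 + 4) - 33 = 9 - 33 = -24)
V(R) = (-480 + R)*(-308 + R) (V(R) = (-308 + R)*(-480 + R) = (-480 + R)*(-308 + R))
-V(S) = -(147840 + (-24)**2 - 788*(-24)) = -(147840 + 576 + 18912) = -1*167328 = -167328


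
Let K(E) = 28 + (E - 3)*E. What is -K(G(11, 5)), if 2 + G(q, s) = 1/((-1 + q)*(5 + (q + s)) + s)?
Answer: -1755046/46225 ≈ -37.967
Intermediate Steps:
G(q, s) = -2 + 1/(s + (-1 + q)*(5 + q + s)) (G(q, s) = -2 + 1/((-1 + q)*(5 + (q + s)) + s) = -2 + 1/((-1 + q)*(5 + q + s) + s) = -2 + 1/(s + (-1 + q)*(5 + q + s)))
K(E) = 28 + E*(-3 + E) (K(E) = 28 + (-3 + E)*E = 28 + E*(-3 + E))
-K(G(11, 5)) = -(28 + ((11 - 8*11 - 2*11² - 2*11*5)/(-5 + 11² + 4*11 + 11*5))² - 3*(11 - 8*11 - 2*11² - 2*11*5)/(-5 + 11² + 4*11 + 11*5)) = -(28 + ((11 - 88 - 2*121 - 110)/(-5 + 121 + 44 + 55))² - 3*(11 - 88 - 2*121 - 110)/(-5 + 121 + 44 + 55)) = -(28 + ((11 - 88 - 242 - 110)/215)² - 3*(11 - 88 - 242 - 110)/215) = -(28 + ((1/215)*(-429))² - 3*(-429)/215) = -(28 + (-429/215)² - 3*(-429/215)) = -(28 + 184041/46225 + 1287/215) = -1*1755046/46225 = -1755046/46225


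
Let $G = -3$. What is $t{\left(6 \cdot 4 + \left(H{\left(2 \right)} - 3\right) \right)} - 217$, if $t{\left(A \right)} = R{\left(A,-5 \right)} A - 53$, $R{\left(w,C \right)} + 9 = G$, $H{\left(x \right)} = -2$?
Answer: $-498$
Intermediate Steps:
$R{\left(w,C \right)} = -12$ ($R{\left(w,C \right)} = -9 - 3 = -12$)
$t{\left(A \right)} = -53 - 12 A$ ($t{\left(A \right)} = - 12 A - 53 = -53 - 12 A$)
$t{\left(6 \cdot 4 + \left(H{\left(2 \right)} - 3\right) \right)} - 217 = \left(-53 - 12 \left(6 \cdot 4 - 5\right)\right) - 217 = \left(-53 - 12 \left(24 - 5\right)\right) - 217 = \left(-53 - 228\right) - 217 = -281 - 217 = -498$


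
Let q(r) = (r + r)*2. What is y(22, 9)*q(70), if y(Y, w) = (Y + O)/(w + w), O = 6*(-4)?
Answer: -280/9 ≈ -31.111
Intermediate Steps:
O = -24
q(r) = 4*r (q(r) = (2*r)*2 = 4*r)
y(Y, w) = (-24 + Y)/(2*w) (y(Y, w) = (Y - 24)/(w + w) = (-24 + Y)/((2*w)) = (-24 + Y)*(1/(2*w)) = (-24 + Y)/(2*w))
y(22, 9)*q(70) = ((½)*(-24 + 22)/9)*(4*70) = ((½)*(⅑)*(-2))*280 = -⅑*280 = -280/9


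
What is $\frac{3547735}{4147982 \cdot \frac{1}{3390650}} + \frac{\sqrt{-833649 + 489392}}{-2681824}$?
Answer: $\frac{6014563838875}{2073991} - \frac{i \sqrt{344257}}{2681824} \approx 2.9 \cdot 10^{6} - 0.00021878 i$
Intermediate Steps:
$\frac{3547735}{4147982 \cdot \frac{1}{3390650}} + \frac{\sqrt{-833649 + 489392}}{-2681824} = \frac{3547735}{4147982 \cdot \frac{1}{3390650}} + \sqrt{-344257} \left(- \frac{1}{2681824}\right) = \frac{3547735}{\frac{2073991}{1695325}} + i \sqrt{344257} \left(- \frac{1}{2681824}\right) = 3547735 \cdot \frac{1695325}{2073991} - \frac{i \sqrt{344257}}{2681824} = \frac{6014563838875}{2073991} - \frac{i \sqrt{344257}}{2681824}$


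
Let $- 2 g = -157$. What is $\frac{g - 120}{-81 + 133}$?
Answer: $- \frac{83}{104} \approx -0.79808$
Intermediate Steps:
$g = \frac{157}{2}$ ($g = \left(- \frac{1}{2}\right) \left(-157\right) = \frac{157}{2} \approx 78.5$)
$\frac{g - 120}{-81 + 133} = \frac{\frac{157}{2} - 120}{-81 + 133} = - \frac{83}{2 \cdot 52} = \left(- \frac{83}{2}\right) \frac{1}{52} = - \frac{83}{104}$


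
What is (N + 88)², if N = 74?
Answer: 26244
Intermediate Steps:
(N + 88)² = (74 + 88)² = 162² = 26244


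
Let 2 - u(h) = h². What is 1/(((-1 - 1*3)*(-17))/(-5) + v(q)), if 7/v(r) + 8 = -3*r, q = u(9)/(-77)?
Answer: -4265/60699 ≈ -0.070265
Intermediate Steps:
u(h) = 2 - h²
q = 79/77 (q = (2 - 1*9²)/(-77) = (2 - 1*81)*(-1/77) = (2 - 81)*(-1/77) = -79*(-1/77) = 79/77 ≈ 1.0260)
v(r) = 7/(-8 - 3*r)
1/(((-1 - 1*3)*(-17))/(-5) + v(q)) = 1/(((-1 - 1*3)*(-17))/(-5) - 7/(8 + 3*(79/77))) = 1/(((-1 - 3)*(-17))*(-⅕) - 7/(8 + 237/77)) = 1/(-4*(-17)*(-⅕) - 7/853/77) = 1/(68*(-⅕) - 7*77/853) = 1/(-68/5 - 539/853) = 1/(-60699/4265) = -4265/60699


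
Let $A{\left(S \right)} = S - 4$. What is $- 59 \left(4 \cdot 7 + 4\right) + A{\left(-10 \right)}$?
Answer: $-1902$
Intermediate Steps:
$A{\left(S \right)} = -4 + S$
$- 59 \left(4 \cdot 7 + 4\right) + A{\left(-10 \right)} = - 59 \left(4 \cdot 7 + 4\right) - 14 = - 59 \left(28 + 4\right) - 14 = \left(-59\right) 32 - 14 = -1888 - 14 = -1902$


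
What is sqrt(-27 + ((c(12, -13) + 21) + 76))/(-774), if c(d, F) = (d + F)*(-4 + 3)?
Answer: -sqrt(71)/774 ≈ -0.010887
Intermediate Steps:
c(d, F) = -F - d (c(d, F) = (F + d)*(-1) = -F - d)
sqrt(-27 + ((c(12, -13) + 21) + 76))/(-774) = sqrt(-27 + (((-1*(-13) - 1*12) + 21) + 76))/(-774) = sqrt(-27 + (((13 - 12) + 21) + 76))*(-1/774) = sqrt(-27 + ((1 + 21) + 76))*(-1/774) = sqrt(-27 + (22 + 76))*(-1/774) = sqrt(-27 + 98)*(-1/774) = sqrt(71)*(-1/774) = -sqrt(71)/774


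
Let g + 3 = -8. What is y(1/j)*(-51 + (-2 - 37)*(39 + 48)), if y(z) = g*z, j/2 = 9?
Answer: 6314/3 ≈ 2104.7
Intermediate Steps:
j = 18 (j = 2*9 = 18)
g = -11 (g = -3 - 8 = -11)
y(z) = -11*z
y(1/j)*(-51 + (-2 - 37)*(39 + 48)) = (-11/18)*(-51 + (-2 - 37)*(39 + 48)) = (-11*1/18)*(-51 - 39*87) = -11*(-51 - 3393)/18 = -11/18*(-3444) = 6314/3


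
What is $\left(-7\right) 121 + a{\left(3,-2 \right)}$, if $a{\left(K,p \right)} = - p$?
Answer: $-845$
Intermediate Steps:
$\left(-7\right) 121 + a{\left(3,-2 \right)} = \left(-7\right) 121 - -2 = -847 + 2 = -845$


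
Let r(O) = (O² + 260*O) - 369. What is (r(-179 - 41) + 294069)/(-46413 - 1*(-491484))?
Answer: 25900/40461 ≈ 0.64012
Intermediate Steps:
r(O) = -369 + O² + 260*O
(r(-179 - 41) + 294069)/(-46413 - 1*(-491484)) = ((-369 + (-179 - 41)² + 260*(-179 - 41)) + 294069)/(-46413 - 1*(-491484)) = ((-369 + (-220)² + 260*(-220)) + 294069)/(-46413 + 491484) = ((-369 + 48400 - 57200) + 294069)/445071 = (-9169 + 294069)*(1/445071) = 284900*(1/445071) = 25900/40461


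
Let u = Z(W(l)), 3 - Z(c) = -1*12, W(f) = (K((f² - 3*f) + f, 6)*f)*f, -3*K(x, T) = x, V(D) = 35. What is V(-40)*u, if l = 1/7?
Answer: 525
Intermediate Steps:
l = ⅐ ≈ 0.14286
K(x, T) = -x/3
W(f) = f²*(-f²/3 + 2*f/3) (W(f) = ((-((f² - 3*f) + f)/3)*f)*f = ((-(f² - 2*f)/3)*f)*f = ((-f²/3 + 2*f/3)*f)*f = (f*(-f²/3 + 2*f/3))*f = f²*(-f²/3 + 2*f/3))
Z(c) = 15 (Z(c) = 3 - (-1)*12 = 3 - 1*(-12) = 3 + 12 = 15)
u = 15
V(-40)*u = 35*15 = 525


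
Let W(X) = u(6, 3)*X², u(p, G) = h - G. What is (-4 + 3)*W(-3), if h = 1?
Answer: 18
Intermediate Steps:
u(p, G) = 1 - G
W(X) = -2*X² (W(X) = (1 - 1*3)*X² = (1 - 3)*X² = -2*X²)
(-4 + 3)*W(-3) = (-4 + 3)*(-2*(-3)²) = -(-2)*9 = -1*(-18) = 18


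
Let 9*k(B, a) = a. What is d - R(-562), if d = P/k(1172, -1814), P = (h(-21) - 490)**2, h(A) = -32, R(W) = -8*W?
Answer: -5304050/907 ≈ -5847.9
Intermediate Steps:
k(B, a) = a/9
P = 272484 (P = (-32 - 490)**2 = (-522)**2 = 272484)
d = -1226178/907 (d = 272484/(((1/9)*(-1814))) = 272484/(-1814/9) = 272484*(-9/1814) = -1226178/907 ≈ -1351.9)
d - R(-562) = -1226178/907 - (-8)*(-562) = -1226178/907 - 1*4496 = -1226178/907 - 4496 = -5304050/907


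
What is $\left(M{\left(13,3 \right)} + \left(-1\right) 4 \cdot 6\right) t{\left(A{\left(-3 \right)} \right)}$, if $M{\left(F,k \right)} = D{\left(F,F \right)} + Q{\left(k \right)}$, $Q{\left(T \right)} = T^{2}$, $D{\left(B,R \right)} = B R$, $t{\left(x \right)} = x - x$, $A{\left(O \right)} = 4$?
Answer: $0$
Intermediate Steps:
$t{\left(x \right)} = 0$
$M{\left(F,k \right)} = F^{2} + k^{2}$ ($M{\left(F,k \right)} = F F + k^{2} = F^{2} + k^{2}$)
$\left(M{\left(13,3 \right)} + \left(-1\right) 4 \cdot 6\right) t{\left(A{\left(-3 \right)} \right)} = \left(\left(13^{2} + 3^{2}\right) + \left(-1\right) 4 \cdot 6\right) 0 = \left(\left(169 + 9\right) - 24\right) 0 = \left(178 - 24\right) 0 = 154 \cdot 0 = 0$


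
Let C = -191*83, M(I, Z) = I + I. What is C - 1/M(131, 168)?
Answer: -4153487/262 ≈ -15853.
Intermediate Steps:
M(I, Z) = 2*I
C = -15853
C - 1/M(131, 168) = -15853 - 1/(2*131) = -15853 - 1/262 = -4153487/262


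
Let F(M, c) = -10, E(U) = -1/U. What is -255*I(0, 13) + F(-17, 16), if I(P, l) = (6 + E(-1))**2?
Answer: -12505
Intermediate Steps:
I(P, l) = 49 (I(P, l) = (6 - 1/(-1))**2 = (6 - 1*(-1))**2 = (6 + 1)**2 = 7**2 = 49)
-255*I(0, 13) + F(-17, 16) = -255*49 - 10 = -12495 - 10 = -12505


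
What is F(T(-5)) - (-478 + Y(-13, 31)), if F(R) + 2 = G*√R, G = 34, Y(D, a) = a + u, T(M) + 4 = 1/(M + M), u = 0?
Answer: 445 + 17*I*√410/5 ≈ 445.0 + 68.845*I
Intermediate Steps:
T(M) = -4 + 1/(2*M) (T(M) = -4 + 1/(M + M) = -4 + 1/(2*M))
Y(D, a) = a (Y(D, a) = a + 0 = a)
F(R) = -2 + 34*√R
F(T(-5)) - (-478 + Y(-13, 31)) = (-2 + 34*√(-4 + (½)/(-5))) - (-478 + 31) = (-2 + 34*√(-4 + (½)*(-⅕))) - 1*(-447) = (-2 + 34*√(-4 - ⅒)) + 447 = (-2 + 34*√(-41/10)) + 447 = (-2 + 34*(I*√410/10)) + 447 = (-2 + 17*I*√410/5) + 447 = 445 + 17*I*√410/5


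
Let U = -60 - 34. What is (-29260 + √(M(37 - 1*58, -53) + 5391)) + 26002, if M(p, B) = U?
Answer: -3258 + √5297 ≈ -3185.2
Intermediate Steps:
U = -94
M(p, B) = -94
(-29260 + √(M(37 - 1*58, -53) + 5391)) + 26002 = (-29260 + √(-94 + 5391)) + 26002 = (-29260 + √5297) + 26002 = -3258 + √5297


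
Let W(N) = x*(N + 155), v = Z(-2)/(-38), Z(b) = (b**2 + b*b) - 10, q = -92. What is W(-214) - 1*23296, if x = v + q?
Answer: -339551/19 ≈ -17871.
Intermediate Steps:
Z(b) = -10 + 2*b**2 (Z(b) = (b**2 + b**2) - 10 = 2*b**2 - 10 = -10 + 2*b**2)
v = 1/19 (v = (-10 + 2*(-2)**2)/(-38) = (-10 + 2*4)*(-1/38) = (-10 + 8)*(-1/38) = -2*(-1/38) = 1/19 ≈ 0.052632)
x = -1747/19 (x = 1/19 - 92 = -1747/19 ≈ -91.947)
W(N) = -270785/19 - 1747*N/19 (W(N) = -1747*(N + 155)/19 = -1747*(155 + N)/19 = -270785/19 - 1747*N/19)
W(-214) - 1*23296 = (-270785/19 - 1747/19*(-214)) - 1*23296 = (-270785/19 + 373858/19) - 23296 = 103073/19 - 23296 = -339551/19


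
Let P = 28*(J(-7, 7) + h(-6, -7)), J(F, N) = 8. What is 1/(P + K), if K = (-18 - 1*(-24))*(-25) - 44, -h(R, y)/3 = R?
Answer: 1/534 ≈ 0.0018727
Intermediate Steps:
h(R, y) = -3*R
P = 728 (P = 28*(8 - 3*(-6)) = 28*(8 + 18) = 28*26 = 728)
K = -194 (K = (-18 + 24)*(-25) - 44 = 6*(-25) - 44 = -150 - 44 = -194)
1/(P + K) = 1/(728 - 194) = 1/534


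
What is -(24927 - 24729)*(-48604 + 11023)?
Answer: 7441038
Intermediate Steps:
-(24927 - 24729)*(-48604 + 11023) = -198*(-37581) = -1*(-7441038) = 7441038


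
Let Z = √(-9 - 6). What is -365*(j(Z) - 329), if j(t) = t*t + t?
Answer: 125560 - 365*I*√15 ≈ 1.2556e+5 - 1413.6*I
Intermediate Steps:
Z = I*√15 (Z = √(-15) = I*√15 ≈ 3.873*I)
j(t) = t + t² (j(t) = t² + t = t + t²)
-365*(j(Z) - 329) = -365*((I*√15)*(1 + I*√15) - 329) = -365*(I*√15*(1 + I*√15) - 329) = -365*(-329 + I*√15*(1 + I*√15)) = 120085 - 365*I*√15*(1 + I*√15)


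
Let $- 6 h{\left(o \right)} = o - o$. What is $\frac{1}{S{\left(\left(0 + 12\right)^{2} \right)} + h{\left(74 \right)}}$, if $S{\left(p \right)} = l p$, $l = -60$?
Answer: $- \frac{1}{8640} \approx -0.00011574$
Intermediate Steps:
$h{\left(o \right)} = 0$ ($h{\left(o \right)} = - \frac{o - o}{6} = \left(- \frac{1}{6}\right) 0 = 0$)
$S{\left(p \right)} = - 60 p$
$\frac{1}{S{\left(\left(0 + 12\right)^{2} \right)} + h{\left(74 \right)}} = \frac{1}{- 60 \left(0 + 12\right)^{2} + 0} = \frac{1}{- 60 \cdot 12^{2} + 0} = \frac{1}{\left(-60\right) 144 + 0} = \frac{1}{-8640 + 0} = \frac{1}{-8640} = - \frac{1}{8640}$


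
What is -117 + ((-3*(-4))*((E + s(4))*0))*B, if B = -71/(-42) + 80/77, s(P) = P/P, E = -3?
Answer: -117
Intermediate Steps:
s(P) = 1
B = 1261/462 (B = -71*(-1/42) + 80*(1/77) = 71/42 + 80/77 = 1261/462 ≈ 2.7294)
-117 + ((-3*(-4))*((E + s(4))*0))*B = -117 + ((-3*(-4))*((-3 + 1)*0))*(1261/462) = -117 + (12*(-2*0))*(1261/462) = -117 + (12*0)*(1261/462) = -117 + 0*(1261/462) = -117 + 0 = -117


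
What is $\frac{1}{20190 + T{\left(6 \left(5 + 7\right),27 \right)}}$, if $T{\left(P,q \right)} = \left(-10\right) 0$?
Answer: $\frac{1}{20190} \approx 4.9529 \cdot 10^{-5}$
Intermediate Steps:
$T{\left(P,q \right)} = 0$
$\frac{1}{20190 + T{\left(6 \left(5 + 7\right),27 \right)}} = \frac{1}{20190 + 0} = \frac{1}{20190}$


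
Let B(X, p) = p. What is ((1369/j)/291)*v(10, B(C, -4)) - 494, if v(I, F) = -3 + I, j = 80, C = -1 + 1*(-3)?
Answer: -11490737/23280 ≈ -493.59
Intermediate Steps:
C = -4 (C = -1 - 3 = -4)
((1369/j)/291)*v(10, B(C, -4)) - 494 = ((1369/80)/291)*(-3 + 10) - 494 = ((1369*(1/80))*(1/291))*7 - 494 = ((1369/80)*(1/291))*7 - 494 = (1369/23280)*7 - 494 = 9583/23280 - 494 = -11490737/23280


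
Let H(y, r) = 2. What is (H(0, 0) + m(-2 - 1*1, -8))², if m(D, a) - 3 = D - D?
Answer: 25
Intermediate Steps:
m(D, a) = 3 (m(D, a) = 3 + (D - D) = 3 + 0 = 3)
(H(0, 0) + m(-2 - 1*1, -8))² = (2 + 3)² = 5² = 25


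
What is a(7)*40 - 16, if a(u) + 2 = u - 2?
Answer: 104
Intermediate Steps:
a(u) = -4 + u (a(u) = -2 + (u - 2) = -2 + (-2 + u) = -4 + u)
a(7)*40 - 16 = (-4 + 7)*40 - 16 = 3*40 - 16 = 120 - 16 = 104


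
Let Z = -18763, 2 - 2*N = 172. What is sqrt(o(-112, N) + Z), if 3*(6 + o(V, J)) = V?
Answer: I*sqrt(169257)/3 ≈ 137.14*I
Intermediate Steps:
N = -85 (N = 1 - 1/2*172 = 1 - 86 = -85)
o(V, J) = -6 + V/3
sqrt(o(-112, N) + Z) = sqrt((-6 + (1/3)*(-112)) - 18763) = sqrt((-6 - 112/3) - 18763) = sqrt(-130/3 - 18763) = sqrt(-56419/3) = I*sqrt(169257)/3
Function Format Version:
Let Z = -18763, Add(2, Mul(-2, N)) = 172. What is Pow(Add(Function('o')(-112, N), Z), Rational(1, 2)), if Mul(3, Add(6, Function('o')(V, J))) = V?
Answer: Mul(Rational(1, 3), I, Pow(169257, Rational(1, 2))) ≈ Mul(137.14, I)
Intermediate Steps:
N = -85 (N = Add(1, Mul(Rational(-1, 2), 172)) = Add(1, -86) = -85)
Function('o')(V, J) = Add(-6, Mul(Rational(1, 3), V))
Pow(Add(Function('o')(-112, N), Z), Rational(1, 2)) = Pow(Add(Add(-6, Mul(Rational(1, 3), -112)), -18763), Rational(1, 2)) = Pow(Add(Add(-6, Rational(-112, 3)), -18763), Rational(1, 2)) = Pow(Add(Rational(-130, 3), -18763), Rational(1, 2)) = Pow(Rational(-56419, 3), Rational(1, 2)) = Mul(Rational(1, 3), I, Pow(169257, Rational(1, 2)))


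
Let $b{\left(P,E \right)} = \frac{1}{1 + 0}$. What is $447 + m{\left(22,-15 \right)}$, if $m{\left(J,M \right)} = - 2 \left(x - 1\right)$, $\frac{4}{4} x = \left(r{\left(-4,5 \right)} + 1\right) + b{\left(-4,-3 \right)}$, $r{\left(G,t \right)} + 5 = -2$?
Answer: $459$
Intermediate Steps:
$r{\left(G,t \right)} = -7$ ($r{\left(G,t \right)} = -5 - 2 = -7$)
$b{\left(P,E \right)} = 1$ ($b{\left(P,E \right)} = 1^{-1} = 1$)
$x = -5$ ($x = \left(-7 + 1\right) + 1 = -6 + 1 = -5$)
$m{\left(J,M \right)} = 12$ ($m{\left(J,M \right)} = - 2 \left(-5 - 1\right) = \left(-2\right) \left(-6\right) = 12$)
$447 + m{\left(22,-15 \right)} = 447 + 12 = 459$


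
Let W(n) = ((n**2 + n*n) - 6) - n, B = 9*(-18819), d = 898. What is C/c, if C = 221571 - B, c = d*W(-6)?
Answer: 21719/3592 ≈ 6.0465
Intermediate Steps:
B = -169371
W(n) = -6 - n + 2*n**2 (W(n) = ((n**2 + n**2) - 6) - n = (2*n**2 - 6) - n = (-6 + 2*n**2) - n = -6 - n + 2*n**2)
c = 64656 (c = 898*(-6 - 1*(-6) + 2*(-6)**2) = 898*(-6 + 6 + 2*36) = 898*(-6 + 6 + 72) = 898*72 = 64656)
C = 390942 (C = 221571 - 1*(-169371) = 221571 + 169371 = 390942)
C/c = 390942/64656 = 390942*(1/64656) = 21719/3592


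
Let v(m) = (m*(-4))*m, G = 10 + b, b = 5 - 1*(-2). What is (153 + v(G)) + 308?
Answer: -695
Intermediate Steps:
b = 7 (b = 5 + 2 = 7)
G = 17 (G = 10 + 7 = 17)
v(m) = -4*m**2 (v(m) = (-4*m)*m = -4*m**2)
(153 + v(G)) + 308 = (153 - 4*17**2) + 308 = (153 - 4*289) + 308 = (153 - 1156) + 308 = -1003 + 308 = -695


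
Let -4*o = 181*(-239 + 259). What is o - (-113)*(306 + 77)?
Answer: 42374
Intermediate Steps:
o = -905 (o = -181*(-239 + 259)/4 = -181*20/4 = -1/4*3620 = -905)
o - (-113)*(306 + 77) = -905 - (-113)*(306 + 77) = -905 - (-113)*383 = -905 - 1*(-43279) = -905 + 43279 = 42374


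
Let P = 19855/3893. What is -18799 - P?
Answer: -73204362/3893 ≈ -18804.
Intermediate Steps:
P = 19855/3893 (P = 19855*(1/3893) = 19855/3893 ≈ 5.1002)
-18799 - P = -18799 - 1*19855/3893 = -18799 - 19855/3893 = -73204362/3893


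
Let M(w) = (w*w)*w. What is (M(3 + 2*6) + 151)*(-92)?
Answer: -324392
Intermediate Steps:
M(w) = w³ (M(w) = w²*w = w³)
(M(3 + 2*6) + 151)*(-92) = ((3 + 2*6)³ + 151)*(-92) = ((3 + 12)³ + 151)*(-92) = (15³ + 151)*(-92) = (3375 + 151)*(-92) = 3526*(-92) = -324392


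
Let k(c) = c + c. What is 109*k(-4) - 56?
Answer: -928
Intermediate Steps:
k(c) = 2*c
109*k(-4) - 56 = 109*(2*(-4)) - 56 = 109*(-8) - 56 = -872 - 56 = -928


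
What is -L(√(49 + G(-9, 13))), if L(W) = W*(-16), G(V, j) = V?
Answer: 32*√10 ≈ 101.19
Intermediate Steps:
L(W) = -16*W
-L(√(49 + G(-9, 13))) = -(-16)*√(49 - 9) = -(-16)*√40 = -(-16)*2*√10 = -(-32)*√10 = 32*√10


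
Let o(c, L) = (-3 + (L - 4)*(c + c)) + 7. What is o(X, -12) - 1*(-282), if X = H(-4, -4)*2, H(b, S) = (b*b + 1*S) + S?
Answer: -226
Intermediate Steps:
H(b, S) = b² + 2*S (H(b, S) = (b² + S) + S = (S + b²) + S = b² + 2*S)
X = 16 (X = ((-4)² + 2*(-4))*2 = (16 - 8)*2 = 8*2 = 16)
o(c, L) = 4 + 2*c*(-4 + L) (o(c, L) = (-3 + (-4 + L)*(2*c)) + 7 = (-3 + 2*c*(-4 + L)) + 7 = 4 + 2*c*(-4 + L))
o(X, -12) - 1*(-282) = (4 - 8*16 + 2*(-12)*16) - 1*(-282) = (4 - 128 - 384) + 282 = -508 + 282 = -226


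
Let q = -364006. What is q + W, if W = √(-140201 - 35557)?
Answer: -364006 + I*√175758 ≈ -3.6401e+5 + 419.23*I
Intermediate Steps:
W = I*√175758 (W = √(-175758) = I*√175758 ≈ 419.23*I)
q + W = -364006 + I*√175758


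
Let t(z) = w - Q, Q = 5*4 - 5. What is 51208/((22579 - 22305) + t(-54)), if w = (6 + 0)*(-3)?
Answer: 51208/241 ≈ 212.48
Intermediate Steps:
Q = 15 (Q = 20 - 5 = 15)
w = -18 (w = 6*(-3) = -18)
t(z) = -33 (t(z) = -18 - 1*15 = -18 - 15 = -33)
51208/((22579 - 22305) + t(-54)) = 51208/((22579 - 22305) - 33) = 51208/(274 - 33) = 51208/241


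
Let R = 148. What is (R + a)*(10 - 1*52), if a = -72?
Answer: -3192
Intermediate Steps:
(R + a)*(10 - 1*52) = (148 - 72)*(10 - 1*52) = 76*(10 - 52) = 76*(-42) = -3192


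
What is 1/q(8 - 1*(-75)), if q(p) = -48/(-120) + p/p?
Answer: 5/7 ≈ 0.71429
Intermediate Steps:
q(p) = 7/5 (q(p) = -48*(-1/120) + 1 = ⅖ + 1 = 7/5)
1/q(8 - 1*(-75)) = 1/(7/5) = 5/7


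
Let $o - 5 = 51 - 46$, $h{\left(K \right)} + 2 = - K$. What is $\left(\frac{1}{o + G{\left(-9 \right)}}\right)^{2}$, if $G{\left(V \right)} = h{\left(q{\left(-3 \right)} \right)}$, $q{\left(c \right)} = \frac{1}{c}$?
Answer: $\frac{9}{625} \approx 0.0144$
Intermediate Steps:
$h{\left(K \right)} = -2 - K$
$G{\left(V \right)} = - \frac{5}{3}$ ($G{\left(V \right)} = -2 - \frac{1}{-3} = -2 - - \frac{1}{3} = -2 + \frac{1}{3} = - \frac{5}{3}$)
$o = 10$ ($o = 5 + \left(51 - 46\right) = 5 + 5 = 10$)
$\left(\frac{1}{o + G{\left(-9 \right)}}\right)^{2} = \left(\frac{1}{10 - \frac{5}{3}}\right)^{2} = \left(\frac{1}{\frac{25}{3}}\right)^{2} = \left(\frac{3}{25}\right)^{2} = \frac{9}{625}$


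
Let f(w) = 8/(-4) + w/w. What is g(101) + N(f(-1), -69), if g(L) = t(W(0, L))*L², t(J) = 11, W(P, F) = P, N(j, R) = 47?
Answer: 112258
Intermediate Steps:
f(w) = -1 (f(w) = 8*(-¼) + 1 = -2 + 1 = -1)
g(L) = 11*L²
g(101) + N(f(-1), -69) = 11*101² + 47 = 11*10201 + 47 = 112211 + 47 = 112258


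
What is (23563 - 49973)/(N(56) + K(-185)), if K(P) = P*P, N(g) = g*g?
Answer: -26410/37361 ≈ -0.70689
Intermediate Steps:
N(g) = g²
K(P) = P²
(23563 - 49973)/(N(56) + K(-185)) = (23563 - 49973)/(56² + (-185)²) = -26410/(3136 + 34225) = -26410/37361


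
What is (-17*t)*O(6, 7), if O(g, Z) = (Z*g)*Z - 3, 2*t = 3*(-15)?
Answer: 222615/2 ≈ 1.1131e+5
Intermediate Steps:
t = -45/2 (t = (3*(-15))/2 = (½)*(-45) = -45/2 ≈ -22.500)
O(g, Z) = -3 + g*Z² (O(g, Z) = g*Z² - 3 = -3 + g*Z²)
(-17*t)*O(6, 7) = (-17*(-45/2))*(-3 + 6*7²) = 765*(-3 + 6*49)/2 = 765*(-3 + 294)/2 = (765/2)*291 = 222615/2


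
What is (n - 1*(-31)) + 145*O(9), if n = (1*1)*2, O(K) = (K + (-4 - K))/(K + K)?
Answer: 7/9 ≈ 0.77778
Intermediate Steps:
O(K) = -2/K (O(K) = -4*1/(2*K) = -2/K)
n = 2 (n = 1*2 = 2)
(n - 1*(-31)) + 145*O(9) = (2 - 1*(-31)) + 145*(-2/9) = (2 + 31) + 145*(-2*⅑) = 33 + 145*(-2/9) = 33 - 290/9 = 7/9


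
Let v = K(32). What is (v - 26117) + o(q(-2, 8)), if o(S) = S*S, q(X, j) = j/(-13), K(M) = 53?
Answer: -4404752/169 ≈ -26064.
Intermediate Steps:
q(X, j) = -j/13 (q(X, j) = j*(-1/13) = -j/13)
v = 53
o(S) = S**2
(v - 26117) + o(q(-2, 8)) = (53 - 26117) + (-1/13*8)**2 = -26064 + (-8/13)**2 = -26064 + 64/169 = -4404752/169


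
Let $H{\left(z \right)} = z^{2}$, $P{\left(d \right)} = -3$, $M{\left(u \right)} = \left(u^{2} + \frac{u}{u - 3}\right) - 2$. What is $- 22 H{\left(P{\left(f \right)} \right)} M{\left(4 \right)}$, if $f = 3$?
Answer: $-3564$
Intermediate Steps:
$M{\left(u \right)} = -2 + u^{2} + \frac{u}{-3 + u}$ ($M{\left(u \right)} = \left(u^{2} + \frac{u}{-3 + u}\right) - 2 = -2 + u^{2} + \frac{u}{-3 + u}$)
$- 22 H{\left(P{\left(f \right)} \right)} M{\left(4 \right)} = - 22 \left(-3\right)^{2} \frac{6 + 4^{3} - 4 - 3 \cdot 4^{2}}{-3 + 4} = \left(-22\right) 9 \frac{6 + 64 - 4 - 48}{1} = - 198 \cdot 1 \left(6 + 64 - 4 - 48\right) = - 198 \cdot 1 \cdot 18 = \left(-198\right) 18 = -3564$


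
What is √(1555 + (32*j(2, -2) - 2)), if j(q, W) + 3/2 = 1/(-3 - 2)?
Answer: √37465/5 ≈ 38.712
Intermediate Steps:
j(q, W) = -17/10 (j(q, W) = -3/2 + 1/(-3 - 2) = -3/2 + 1/(-5) = -3/2 - ⅕ = -17/10)
√(1555 + (32*j(2, -2) - 2)) = √(1555 + (32*(-17/10) - 2)) = √(1555 + (-272/5 - 2)) = √(1555 - 282/5) = √(7493/5) = √37465/5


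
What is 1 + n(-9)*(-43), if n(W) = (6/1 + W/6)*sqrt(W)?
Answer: 1 - 1161*I/2 ≈ 1.0 - 580.5*I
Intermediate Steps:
n(W) = sqrt(W)*(6 + W/6) (n(W) = (6*1 + W*(1/6))*sqrt(W) = (6 + W/6)*sqrt(W) = sqrt(W)*(6 + W/6))
1 + n(-9)*(-43) = 1 + (sqrt(-9)*(36 - 9)/6)*(-43) = 1 + ((1/6)*(3*I)*27)*(-43) = 1 + (27*I/2)*(-43) = 1 - 1161*I/2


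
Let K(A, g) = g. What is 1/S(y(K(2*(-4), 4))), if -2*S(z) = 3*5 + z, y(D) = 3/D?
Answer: -8/63 ≈ -0.12698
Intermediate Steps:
S(z) = -15/2 - z/2 (S(z) = -(3*5 + z)/2 = -(15 + z)/2 = -15/2 - z/2)
1/S(y(K(2*(-4), 4))) = 1/(-15/2 - 3/(2*4)) = 1/(-15/2 - 1/2*3/4) = 1/(-15/2 - 3/8) = 1/(-63/8) = -8/63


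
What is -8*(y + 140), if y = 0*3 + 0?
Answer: -1120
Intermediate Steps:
y = 0 (y = 0 + 0 = 0)
-8*(y + 140) = -8*(0 + 140) = -8*140 = -1120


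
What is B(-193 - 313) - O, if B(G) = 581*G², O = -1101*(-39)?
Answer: 148713977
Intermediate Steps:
O = 42939
B(-193 - 313) - O = 581*(-193 - 313)² - 1*42939 = 581*(-506)² - 42939 = 581*256036 - 42939 = 148756916 - 42939 = 148713977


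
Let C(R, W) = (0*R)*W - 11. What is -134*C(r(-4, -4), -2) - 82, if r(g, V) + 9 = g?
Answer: 1392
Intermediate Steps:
r(g, V) = -9 + g
C(R, W) = -11 (C(R, W) = 0*W - 11 = 0 - 11 = -11)
-134*C(r(-4, -4), -2) - 82 = -134*(-11) - 82 = 1474 - 82 = 1392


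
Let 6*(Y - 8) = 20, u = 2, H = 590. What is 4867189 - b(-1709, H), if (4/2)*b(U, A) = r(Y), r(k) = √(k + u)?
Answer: 4867189 - √30/3 ≈ 4.8672e+6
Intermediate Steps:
Y = 34/3 (Y = 8 + (⅙)*20 = 8 + 10/3 = 34/3 ≈ 11.333)
r(k) = √(2 + k) (r(k) = √(k + 2) = √(2 + k))
b(U, A) = √30/3 (b(U, A) = √(2 + 34/3)/2 = √(40/3)/2 = (2*√30/3)/2 = √30/3)
4867189 - b(-1709, H) = 4867189 - √30/3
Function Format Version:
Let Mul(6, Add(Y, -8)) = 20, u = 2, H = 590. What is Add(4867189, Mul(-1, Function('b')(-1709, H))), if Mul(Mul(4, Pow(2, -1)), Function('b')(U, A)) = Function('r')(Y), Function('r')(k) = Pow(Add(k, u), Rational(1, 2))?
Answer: Add(4867189, Mul(Rational(-1, 3), Pow(30, Rational(1, 2)))) ≈ 4.8672e+6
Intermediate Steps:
Y = Rational(34, 3) (Y = Add(8, Mul(Rational(1, 6), 20)) = Add(8, Rational(10, 3)) = Rational(34, 3) ≈ 11.333)
Function('r')(k) = Pow(Add(2, k), Rational(1, 2)) (Function('r')(k) = Pow(Add(k, 2), Rational(1, 2)) = Pow(Add(2, k), Rational(1, 2)))
Function('b')(U, A) = Mul(Rational(1, 3), Pow(30, Rational(1, 2))) (Function('b')(U, A) = Mul(Rational(1, 2), Pow(Add(2, Rational(34, 3)), Rational(1, 2))) = Mul(Rational(1, 2), Pow(Rational(40, 3), Rational(1, 2))) = Mul(Rational(1, 2), Mul(Rational(2, 3), Pow(30, Rational(1, 2)))) = Mul(Rational(1, 3), Pow(30, Rational(1, 2))))
Add(4867189, Mul(-1, Function('b')(-1709, H))) = Add(4867189, Mul(-1, Mul(Rational(1, 3), Pow(30, Rational(1, 2))))) = Add(4867189, Mul(Rational(-1, 3), Pow(30, Rational(1, 2))))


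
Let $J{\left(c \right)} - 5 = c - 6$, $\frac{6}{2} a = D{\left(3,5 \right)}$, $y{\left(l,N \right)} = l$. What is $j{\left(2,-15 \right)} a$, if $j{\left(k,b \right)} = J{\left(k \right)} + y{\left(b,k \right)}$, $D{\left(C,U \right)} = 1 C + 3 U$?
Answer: $-84$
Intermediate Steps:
$D{\left(C,U \right)} = C + 3 U$
$a = 6$ ($a = \frac{3 + 3 \cdot 5}{3} = \frac{3 + 15}{3} = \frac{1}{3} \cdot 18 = 6$)
$J{\left(c \right)} = -1 + c$ ($J{\left(c \right)} = 5 + \left(c - 6\right) = 5 + \left(-6 + c\right) = -1 + c$)
$j{\left(k,b \right)} = -1 + b + k$ ($j{\left(k,b \right)} = \left(-1 + k\right) + b = -1 + b + k$)
$j{\left(2,-15 \right)} a = \left(-1 - 15 + 2\right) 6 = \left(-14\right) 6 = -84$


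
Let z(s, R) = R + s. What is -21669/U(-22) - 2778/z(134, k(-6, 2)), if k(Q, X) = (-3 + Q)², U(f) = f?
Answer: 4597719/4730 ≈ 972.03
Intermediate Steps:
-21669/U(-22) - 2778/z(134, k(-6, 2)) = -21669/(-22) - 2778/((-3 - 6)² + 134) = -21669*(-1/22) - 2778/((-9)² + 134) = 21669/22 - 2778/(81 + 134) = 21669/22 - 2778/215 = 4597719/4730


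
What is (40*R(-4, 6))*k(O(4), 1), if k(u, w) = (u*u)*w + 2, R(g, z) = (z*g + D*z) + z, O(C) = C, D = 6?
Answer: 12960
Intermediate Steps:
R(g, z) = 7*z + g*z (R(g, z) = (z*g + 6*z) + z = (g*z + 6*z) + z = (6*z + g*z) + z = 7*z + g*z)
k(u, w) = 2 + w*u² (k(u, w) = u²*w + 2 = w*u² + 2 = 2 + w*u²)
(40*R(-4, 6))*k(O(4), 1) = (40*(6*(7 - 4)))*(2 + 1*4²) = (40*(6*3))*(2 + 1*16) = (40*18)*(2 + 16) = 720*18 = 12960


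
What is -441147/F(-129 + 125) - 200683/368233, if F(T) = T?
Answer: 162444080519/1472932 ≈ 1.1029e+5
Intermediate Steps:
-441147/F(-129 + 125) - 200683/368233 = -441147/(-129 + 125) - 200683/368233 = -441147/(-4) - 200683*1/368233 = -441147*(-¼) - 200683/368233 = 441147/4 - 200683/368233 = 162444080519/1472932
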